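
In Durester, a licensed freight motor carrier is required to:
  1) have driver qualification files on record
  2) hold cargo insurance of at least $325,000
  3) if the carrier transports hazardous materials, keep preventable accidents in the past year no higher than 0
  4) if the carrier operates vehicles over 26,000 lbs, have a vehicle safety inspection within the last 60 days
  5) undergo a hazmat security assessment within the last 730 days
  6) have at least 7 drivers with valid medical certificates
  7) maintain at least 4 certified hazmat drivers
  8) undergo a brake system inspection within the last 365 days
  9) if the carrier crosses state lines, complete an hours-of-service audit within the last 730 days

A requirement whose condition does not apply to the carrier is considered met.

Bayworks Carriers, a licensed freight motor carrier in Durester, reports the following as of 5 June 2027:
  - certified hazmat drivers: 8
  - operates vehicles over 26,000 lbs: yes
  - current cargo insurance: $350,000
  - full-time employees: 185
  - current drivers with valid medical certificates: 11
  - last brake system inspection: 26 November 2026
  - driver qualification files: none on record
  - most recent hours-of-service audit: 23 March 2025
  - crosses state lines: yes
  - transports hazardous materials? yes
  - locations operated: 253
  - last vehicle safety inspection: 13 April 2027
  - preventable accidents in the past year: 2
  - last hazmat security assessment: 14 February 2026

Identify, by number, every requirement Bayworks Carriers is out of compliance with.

1, 3, 9

1. driver qualification files absent → not met
2. cargo insurance $350,000 ≥ $325,000 → met
3. condition 'transports hazardous materials' holds; preventable accidents in the past year 2 > 0 → not met
4. condition 'operates vehicles over 26,000 lbs' holds; vehicle safety inspection 53 days ago vs limit 60 → met
5. hazmat security assessment 476 days ago vs limit 730 → met
6. drivers with valid medical certificates 11 ≥ 7 → met
7. certified hazmat drivers 8 ≥ 4 → met
8. brake system inspection 191 days ago vs limit 365 → met
9. condition 'crosses state lines' holds; hours-of-service audit 804 days ago vs limit 730 → not met
Not met: 1, 3, 9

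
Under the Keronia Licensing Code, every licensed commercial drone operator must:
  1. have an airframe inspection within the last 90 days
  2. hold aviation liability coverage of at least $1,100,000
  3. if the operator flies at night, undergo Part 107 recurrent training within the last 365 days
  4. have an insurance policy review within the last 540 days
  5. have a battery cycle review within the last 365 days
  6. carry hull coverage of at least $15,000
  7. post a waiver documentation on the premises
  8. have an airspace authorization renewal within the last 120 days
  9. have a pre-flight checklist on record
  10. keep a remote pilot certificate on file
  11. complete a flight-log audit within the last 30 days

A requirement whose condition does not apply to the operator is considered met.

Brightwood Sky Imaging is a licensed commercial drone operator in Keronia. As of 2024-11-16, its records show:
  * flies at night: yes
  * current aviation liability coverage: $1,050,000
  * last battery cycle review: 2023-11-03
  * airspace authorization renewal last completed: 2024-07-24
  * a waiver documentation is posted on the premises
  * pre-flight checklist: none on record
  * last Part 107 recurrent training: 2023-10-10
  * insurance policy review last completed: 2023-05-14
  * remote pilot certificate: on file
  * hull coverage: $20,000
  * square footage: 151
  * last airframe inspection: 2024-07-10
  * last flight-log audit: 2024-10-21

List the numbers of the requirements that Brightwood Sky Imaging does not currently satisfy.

1. airframe inspection 129 days ago vs limit 90 → not met
2. aviation liability coverage $1,050,000 < $1,100,000 → not met
3. condition 'flies at night' holds; Part 107 recurrent training 403 days ago vs limit 365 → not met
4. insurance policy review 552 days ago vs limit 540 → not met
5. battery cycle review 379 days ago vs limit 365 → not met
6. hull coverage $20,000 ≥ $15,000 → met
7. waiver documentation present → met
8. airspace authorization renewal 115 days ago vs limit 120 → met
9. pre-flight checklist absent → not met
10. remote pilot certificate present → met
11. flight-log audit 26 days ago vs limit 30 → met
Not met: 1, 2, 3, 4, 5, 9

1, 2, 3, 4, 5, 9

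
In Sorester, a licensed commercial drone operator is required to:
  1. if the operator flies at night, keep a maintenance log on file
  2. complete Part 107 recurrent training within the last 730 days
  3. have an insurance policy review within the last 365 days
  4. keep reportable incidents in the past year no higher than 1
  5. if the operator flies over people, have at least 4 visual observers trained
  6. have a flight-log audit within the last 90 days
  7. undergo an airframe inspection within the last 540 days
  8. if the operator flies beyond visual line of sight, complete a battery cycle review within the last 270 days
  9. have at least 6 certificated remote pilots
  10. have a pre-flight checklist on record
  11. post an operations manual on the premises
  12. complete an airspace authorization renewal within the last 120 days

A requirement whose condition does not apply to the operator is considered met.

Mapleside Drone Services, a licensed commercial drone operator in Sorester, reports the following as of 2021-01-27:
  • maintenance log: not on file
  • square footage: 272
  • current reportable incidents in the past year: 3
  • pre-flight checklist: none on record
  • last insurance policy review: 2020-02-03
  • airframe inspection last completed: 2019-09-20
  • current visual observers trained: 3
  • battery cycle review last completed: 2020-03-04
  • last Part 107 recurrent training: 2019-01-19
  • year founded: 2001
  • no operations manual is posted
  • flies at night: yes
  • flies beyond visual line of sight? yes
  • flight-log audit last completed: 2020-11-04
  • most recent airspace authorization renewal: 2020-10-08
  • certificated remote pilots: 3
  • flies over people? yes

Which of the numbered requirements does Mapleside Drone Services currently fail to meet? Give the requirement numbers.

1, 2, 4, 5, 8, 9, 10, 11

1. condition 'flies at night' holds; maintenance log absent → not met
2. Part 107 recurrent training 739 days ago vs limit 730 → not met
3. insurance policy review 359 days ago vs limit 365 → met
4. reportable incidents in the past year 3 > 1 → not met
5. condition 'flies over people' holds; visual observers trained 3 < 4 → not met
6. flight-log audit 84 days ago vs limit 90 → met
7. airframe inspection 495 days ago vs limit 540 → met
8. condition 'flies beyond visual line of sight' holds; battery cycle review 329 days ago vs limit 270 → not met
9. certificated remote pilots 3 < 6 → not met
10. pre-flight checklist absent → not met
11. operations manual absent → not met
12. airspace authorization renewal 111 days ago vs limit 120 → met
Not met: 1, 2, 4, 5, 8, 9, 10, 11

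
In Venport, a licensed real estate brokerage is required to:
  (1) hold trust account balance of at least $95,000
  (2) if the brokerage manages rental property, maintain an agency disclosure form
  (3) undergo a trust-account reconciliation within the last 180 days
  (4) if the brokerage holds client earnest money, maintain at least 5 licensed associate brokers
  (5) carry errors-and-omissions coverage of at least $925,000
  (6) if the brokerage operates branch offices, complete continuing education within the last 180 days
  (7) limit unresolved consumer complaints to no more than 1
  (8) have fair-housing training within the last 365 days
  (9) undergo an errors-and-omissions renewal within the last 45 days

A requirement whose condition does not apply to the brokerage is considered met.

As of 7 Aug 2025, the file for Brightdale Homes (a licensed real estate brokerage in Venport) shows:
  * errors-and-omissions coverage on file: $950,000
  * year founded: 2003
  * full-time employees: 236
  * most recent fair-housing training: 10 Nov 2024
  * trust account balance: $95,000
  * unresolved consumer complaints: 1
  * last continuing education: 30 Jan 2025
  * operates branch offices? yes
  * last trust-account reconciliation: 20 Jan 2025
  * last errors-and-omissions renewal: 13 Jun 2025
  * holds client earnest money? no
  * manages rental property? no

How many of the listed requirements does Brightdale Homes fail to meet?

3

1. trust account balance $95,000 ≥ $95,000 → met
2. condition 'manages rental property' does not hold → requirement n/a → met
3. trust-account reconciliation 199 days ago vs limit 180 → not met
4. condition 'holds client earnest money' does not hold → requirement n/a → met
5. errors-and-omissions coverage $950,000 ≥ $925,000 → met
6. condition 'operates branch offices' holds; continuing education 189 days ago vs limit 180 → not met
7. unresolved consumer complaints 1 ≤ 1 → met
8. fair-housing training 270 days ago vs limit 365 → met
9. errors-and-omissions renewal 55 days ago vs limit 45 → not met
Not met: 3 of 9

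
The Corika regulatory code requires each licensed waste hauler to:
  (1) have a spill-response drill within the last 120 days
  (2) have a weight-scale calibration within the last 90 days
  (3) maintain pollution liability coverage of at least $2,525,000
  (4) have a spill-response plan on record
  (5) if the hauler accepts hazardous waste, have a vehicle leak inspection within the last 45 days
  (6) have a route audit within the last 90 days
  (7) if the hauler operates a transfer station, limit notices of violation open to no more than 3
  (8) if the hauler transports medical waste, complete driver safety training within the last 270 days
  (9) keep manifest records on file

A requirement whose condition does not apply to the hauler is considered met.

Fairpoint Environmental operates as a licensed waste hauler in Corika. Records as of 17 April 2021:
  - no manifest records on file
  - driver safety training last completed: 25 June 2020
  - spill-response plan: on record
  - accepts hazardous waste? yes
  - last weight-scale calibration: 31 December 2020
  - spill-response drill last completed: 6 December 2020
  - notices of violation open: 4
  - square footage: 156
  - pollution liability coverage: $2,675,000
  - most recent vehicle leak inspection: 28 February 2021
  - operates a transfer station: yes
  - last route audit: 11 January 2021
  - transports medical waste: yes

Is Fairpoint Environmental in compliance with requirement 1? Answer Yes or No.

1. spill-response drill 132 days ago vs limit 120 → not met

No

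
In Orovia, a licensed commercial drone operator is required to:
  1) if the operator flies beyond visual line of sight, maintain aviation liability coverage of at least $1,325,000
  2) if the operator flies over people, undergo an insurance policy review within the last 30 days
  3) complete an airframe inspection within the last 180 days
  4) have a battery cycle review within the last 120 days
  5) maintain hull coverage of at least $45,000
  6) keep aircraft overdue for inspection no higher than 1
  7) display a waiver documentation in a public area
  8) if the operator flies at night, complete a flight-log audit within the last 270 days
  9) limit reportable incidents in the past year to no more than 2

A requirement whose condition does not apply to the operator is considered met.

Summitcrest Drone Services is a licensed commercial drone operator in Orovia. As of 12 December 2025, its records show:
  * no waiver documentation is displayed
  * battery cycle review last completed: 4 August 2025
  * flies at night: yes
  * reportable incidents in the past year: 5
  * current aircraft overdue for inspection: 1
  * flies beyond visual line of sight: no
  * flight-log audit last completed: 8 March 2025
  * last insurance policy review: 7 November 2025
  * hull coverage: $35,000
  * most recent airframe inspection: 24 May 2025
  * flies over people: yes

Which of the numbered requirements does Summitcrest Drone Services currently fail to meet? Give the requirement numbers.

2, 3, 4, 5, 7, 8, 9

1. condition 'flies beyond visual line of sight' does not hold → requirement n/a → met
2. condition 'flies over people' holds; insurance policy review 35 days ago vs limit 30 → not met
3. airframe inspection 202 days ago vs limit 180 → not met
4. battery cycle review 130 days ago vs limit 120 → not met
5. hull coverage $35,000 < $45,000 → not met
6. aircraft overdue for inspection 1 ≤ 1 → met
7. waiver documentation absent → not met
8. condition 'flies at night' holds; flight-log audit 279 days ago vs limit 270 → not met
9. reportable incidents in the past year 5 > 2 → not met
Not met: 2, 3, 4, 5, 7, 8, 9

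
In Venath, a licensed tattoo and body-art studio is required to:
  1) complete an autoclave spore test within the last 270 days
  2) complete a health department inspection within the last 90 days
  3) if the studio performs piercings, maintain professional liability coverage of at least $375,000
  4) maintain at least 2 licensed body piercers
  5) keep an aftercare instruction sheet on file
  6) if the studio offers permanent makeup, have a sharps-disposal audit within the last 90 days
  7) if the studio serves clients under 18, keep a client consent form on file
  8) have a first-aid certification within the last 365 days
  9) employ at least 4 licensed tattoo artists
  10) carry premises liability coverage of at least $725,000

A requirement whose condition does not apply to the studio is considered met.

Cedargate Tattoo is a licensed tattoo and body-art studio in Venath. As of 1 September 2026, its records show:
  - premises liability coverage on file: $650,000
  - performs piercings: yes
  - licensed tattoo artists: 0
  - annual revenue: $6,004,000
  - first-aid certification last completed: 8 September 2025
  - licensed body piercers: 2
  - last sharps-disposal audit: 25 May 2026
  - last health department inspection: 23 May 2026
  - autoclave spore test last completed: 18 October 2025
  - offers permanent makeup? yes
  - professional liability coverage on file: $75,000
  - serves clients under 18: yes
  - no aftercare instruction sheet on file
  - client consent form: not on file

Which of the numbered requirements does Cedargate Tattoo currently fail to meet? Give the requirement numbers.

1. autoclave spore test 318 days ago vs limit 270 → not met
2. health department inspection 101 days ago vs limit 90 → not met
3. condition 'performs piercings' holds; professional liability coverage $75,000 < $375,000 → not met
4. licensed body piercers 2 ≥ 2 → met
5. aftercare instruction sheet absent → not met
6. condition 'offers permanent makeup' holds; sharps-disposal audit 99 days ago vs limit 90 → not met
7. condition 'serves clients under 18' holds; client consent form absent → not met
8. first-aid certification 358 days ago vs limit 365 → met
9. licensed tattoo artists 0 < 4 → not met
10. premises liability coverage $650,000 < $725,000 → not met
Not met: 1, 2, 3, 5, 6, 7, 9, 10

1, 2, 3, 5, 6, 7, 9, 10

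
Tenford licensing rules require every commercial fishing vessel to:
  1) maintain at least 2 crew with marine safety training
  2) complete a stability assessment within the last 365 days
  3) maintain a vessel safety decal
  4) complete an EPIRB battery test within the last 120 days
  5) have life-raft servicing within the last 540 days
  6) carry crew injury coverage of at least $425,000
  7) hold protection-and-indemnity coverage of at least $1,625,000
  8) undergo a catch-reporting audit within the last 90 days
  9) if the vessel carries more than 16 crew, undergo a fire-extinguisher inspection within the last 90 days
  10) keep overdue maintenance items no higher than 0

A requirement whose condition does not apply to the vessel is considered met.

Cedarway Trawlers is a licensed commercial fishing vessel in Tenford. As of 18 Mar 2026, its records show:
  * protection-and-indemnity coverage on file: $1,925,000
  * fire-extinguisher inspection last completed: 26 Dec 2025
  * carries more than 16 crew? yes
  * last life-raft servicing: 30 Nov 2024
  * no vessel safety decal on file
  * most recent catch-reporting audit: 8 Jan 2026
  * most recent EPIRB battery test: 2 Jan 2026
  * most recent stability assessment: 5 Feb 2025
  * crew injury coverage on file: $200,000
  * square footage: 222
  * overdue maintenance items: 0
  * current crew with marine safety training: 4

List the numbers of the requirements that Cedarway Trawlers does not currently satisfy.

1. crew with marine safety training 4 ≥ 2 → met
2. stability assessment 406 days ago vs limit 365 → not met
3. vessel safety decal absent → not met
4. EPIRB battery test 75 days ago vs limit 120 → met
5. life-raft servicing 473 days ago vs limit 540 → met
6. crew injury coverage $200,000 < $425,000 → not met
7. protection-and-indemnity coverage $1,925,000 ≥ $1,625,000 → met
8. catch-reporting audit 69 days ago vs limit 90 → met
9. condition 'carries more than 16 crew' holds; fire-extinguisher inspection 82 days ago vs limit 90 → met
10. overdue maintenance items 0 ≤ 0 → met
Not met: 2, 3, 6

2, 3, 6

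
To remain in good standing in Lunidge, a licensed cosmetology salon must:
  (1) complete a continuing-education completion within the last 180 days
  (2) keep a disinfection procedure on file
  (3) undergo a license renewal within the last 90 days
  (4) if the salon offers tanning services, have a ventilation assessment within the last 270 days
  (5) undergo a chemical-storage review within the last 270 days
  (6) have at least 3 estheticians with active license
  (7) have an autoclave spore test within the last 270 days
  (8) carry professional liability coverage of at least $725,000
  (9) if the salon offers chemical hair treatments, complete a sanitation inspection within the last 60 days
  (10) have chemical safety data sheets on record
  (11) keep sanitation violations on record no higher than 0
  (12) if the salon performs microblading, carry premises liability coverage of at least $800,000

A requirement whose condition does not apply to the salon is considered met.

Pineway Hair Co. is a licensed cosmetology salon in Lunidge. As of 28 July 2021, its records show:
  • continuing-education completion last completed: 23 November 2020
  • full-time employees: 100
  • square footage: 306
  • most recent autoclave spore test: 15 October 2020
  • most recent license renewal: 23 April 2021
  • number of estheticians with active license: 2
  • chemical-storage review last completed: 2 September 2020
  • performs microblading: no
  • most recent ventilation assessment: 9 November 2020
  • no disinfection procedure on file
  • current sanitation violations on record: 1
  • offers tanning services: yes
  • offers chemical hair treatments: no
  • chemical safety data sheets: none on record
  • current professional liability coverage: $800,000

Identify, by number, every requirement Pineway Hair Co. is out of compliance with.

1. continuing-education completion 247 days ago vs limit 180 → not met
2. disinfection procedure absent → not met
3. license renewal 96 days ago vs limit 90 → not met
4. condition 'offers tanning services' holds; ventilation assessment 261 days ago vs limit 270 → met
5. chemical-storage review 329 days ago vs limit 270 → not met
6. estheticians with active license 2 < 3 → not met
7. autoclave spore test 286 days ago vs limit 270 → not met
8. professional liability coverage $800,000 ≥ $725,000 → met
9. condition 'offers chemical hair treatments' does not hold → requirement n/a → met
10. chemical safety data sheets absent → not met
11. sanitation violations on record 1 > 0 → not met
12. condition 'performs microblading' does not hold → requirement n/a → met
Not met: 1, 2, 3, 5, 6, 7, 10, 11

1, 2, 3, 5, 6, 7, 10, 11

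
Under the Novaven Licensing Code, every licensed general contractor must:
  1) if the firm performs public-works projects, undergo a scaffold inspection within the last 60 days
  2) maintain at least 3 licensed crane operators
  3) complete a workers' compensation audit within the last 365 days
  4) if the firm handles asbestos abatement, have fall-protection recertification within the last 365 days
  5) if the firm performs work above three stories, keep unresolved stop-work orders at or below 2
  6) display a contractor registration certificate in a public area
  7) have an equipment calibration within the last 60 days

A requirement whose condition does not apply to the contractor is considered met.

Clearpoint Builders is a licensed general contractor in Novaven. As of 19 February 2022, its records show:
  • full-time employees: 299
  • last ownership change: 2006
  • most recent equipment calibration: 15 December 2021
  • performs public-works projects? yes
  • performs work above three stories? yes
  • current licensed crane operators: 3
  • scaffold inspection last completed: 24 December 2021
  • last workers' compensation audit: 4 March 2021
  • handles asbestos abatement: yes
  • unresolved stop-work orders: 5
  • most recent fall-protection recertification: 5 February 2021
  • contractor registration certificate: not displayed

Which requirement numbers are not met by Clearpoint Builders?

1. condition 'performs public-works projects' holds; scaffold inspection 57 days ago vs limit 60 → met
2. licensed crane operators 3 ≥ 3 → met
3. workers' compensation audit 352 days ago vs limit 365 → met
4. condition 'handles asbestos abatement' holds; fall-protection recertification 379 days ago vs limit 365 → not met
5. condition 'performs work above three stories' holds; unresolved stop-work orders 5 > 2 → not met
6. contractor registration certificate absent → not met
7. equipment calibration 66 days ago vs limit 60 → not met
Not met: 4, 5, 6, 7

4, 5, 6, 7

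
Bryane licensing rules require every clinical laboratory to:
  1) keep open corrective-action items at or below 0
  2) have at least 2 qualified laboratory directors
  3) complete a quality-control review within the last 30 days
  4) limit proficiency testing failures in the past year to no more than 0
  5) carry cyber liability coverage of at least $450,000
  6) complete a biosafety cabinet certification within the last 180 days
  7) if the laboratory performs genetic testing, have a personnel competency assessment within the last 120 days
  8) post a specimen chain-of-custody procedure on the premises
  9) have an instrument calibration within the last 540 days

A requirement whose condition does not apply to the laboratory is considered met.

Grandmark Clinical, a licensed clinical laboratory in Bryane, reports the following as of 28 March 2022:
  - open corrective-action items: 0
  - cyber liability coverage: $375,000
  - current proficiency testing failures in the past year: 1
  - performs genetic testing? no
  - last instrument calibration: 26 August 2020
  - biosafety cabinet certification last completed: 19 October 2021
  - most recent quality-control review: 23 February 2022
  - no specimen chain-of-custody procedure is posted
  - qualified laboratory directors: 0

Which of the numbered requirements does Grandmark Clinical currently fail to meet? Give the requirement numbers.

1. open corrective-action items 0 ≤ 0 → met
2. qualified laboratory directors 0 < 2 → not met
3. quality-control review 33 days ago vs limit 30 → not met
4. proficiency testing failures in the past year 1 > 0 → not met
5. cyber liability coverage $375,000 < $450,000 → not met
6. biosafety cabinet certification 160 days ago vs limit 180 → met
7. condition 'performs genetic testing' does not hold → requirement n/a → met
8. specimen chain-of-custody procedure absent → not met
9. instrument calibration 579 days ago vs limit 540 → not met
Not met: 2, 3, 4, 5, 8, 9

2, 3, 4, 5, 8, 9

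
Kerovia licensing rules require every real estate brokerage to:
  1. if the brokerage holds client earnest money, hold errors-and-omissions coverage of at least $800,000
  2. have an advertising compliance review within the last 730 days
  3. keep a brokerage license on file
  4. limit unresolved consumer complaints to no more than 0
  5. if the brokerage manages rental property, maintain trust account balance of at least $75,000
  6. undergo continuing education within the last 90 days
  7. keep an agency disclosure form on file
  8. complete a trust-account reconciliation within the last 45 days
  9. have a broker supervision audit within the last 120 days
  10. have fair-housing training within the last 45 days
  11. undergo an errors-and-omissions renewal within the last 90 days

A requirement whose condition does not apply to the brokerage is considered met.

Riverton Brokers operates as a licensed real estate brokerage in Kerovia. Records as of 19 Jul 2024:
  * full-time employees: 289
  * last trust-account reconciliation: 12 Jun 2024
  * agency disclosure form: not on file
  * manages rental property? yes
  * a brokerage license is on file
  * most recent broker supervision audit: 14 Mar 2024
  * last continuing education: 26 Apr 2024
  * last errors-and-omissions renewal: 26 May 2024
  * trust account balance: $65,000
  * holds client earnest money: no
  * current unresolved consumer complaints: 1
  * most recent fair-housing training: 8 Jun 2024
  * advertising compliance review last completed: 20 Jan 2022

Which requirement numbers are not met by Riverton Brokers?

2, 4, 5, 7, 9

1. condition 'holds client earnest money' does not hold → requirement n/a → met
2. advertising compliance review 911 days ago vs limit 730 → not met
3. brokerage license present → met
4. unresolved consumer complaints 1 > 0 → not met
5. condition 'manages rental property' holds; trust account balance $65,000 < $75,000 → not met
6. continuing education 84 days ago vs limit 90 → met
7. agency disclosure form absent → not met
8. trust-account reconciliation 37 days ago vs limit 45 → met
9. broker supervision audit 127 days ago vs limit 120 → not met
10. fair-housing training 41 days ago vs limit 45 → met
11. errors-and-omissions renewal 54 days ago vs limit 90 → met
Not met: 2, 4, 5, 7, 9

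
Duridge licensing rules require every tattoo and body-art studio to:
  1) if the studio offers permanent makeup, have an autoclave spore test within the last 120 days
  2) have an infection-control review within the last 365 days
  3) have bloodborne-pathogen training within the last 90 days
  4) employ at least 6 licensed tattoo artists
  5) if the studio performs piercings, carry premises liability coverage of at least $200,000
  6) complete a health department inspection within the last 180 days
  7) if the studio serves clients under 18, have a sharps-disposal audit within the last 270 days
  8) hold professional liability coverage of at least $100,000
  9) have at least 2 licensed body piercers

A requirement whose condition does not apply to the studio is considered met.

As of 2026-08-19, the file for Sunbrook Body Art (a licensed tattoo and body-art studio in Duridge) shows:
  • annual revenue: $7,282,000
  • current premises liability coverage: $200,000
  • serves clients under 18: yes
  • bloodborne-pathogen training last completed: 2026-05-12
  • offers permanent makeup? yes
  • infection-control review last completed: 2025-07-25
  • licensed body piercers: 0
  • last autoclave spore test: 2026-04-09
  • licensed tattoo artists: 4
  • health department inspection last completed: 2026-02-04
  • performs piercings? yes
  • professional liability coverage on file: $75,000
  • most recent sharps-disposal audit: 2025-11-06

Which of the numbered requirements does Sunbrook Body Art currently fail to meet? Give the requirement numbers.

1, 2, 3, 4, 6, 7, 8, 9

1. condition 'offers permanent makeup' holds; autoclave spore test 132 days ago vs limit 120 → not met
2. infection-control review 390 days ago vs limit 365 → not met
3. bloodborne-pathogen training 99 days ago vs limit 90 → not met
4. licensed tattoo artists 4 < 6 → not met
5. condition 'performs piercings' holds; premises liability coverage $200,000 ≥ $200,000 → met
6. health department inspection 196 days ago vs limit 180 → not met
7. condition 'serves clients under 18' holds; sharps-disposal audit 286 days ago vs limit 270 → not met
8. professional liability coverage $75,000 < $100,000 → not met
9. licensed body piercers 0 < 2 → not met
Not met: 1, 2, 3, 4, 6, 7, 8, 9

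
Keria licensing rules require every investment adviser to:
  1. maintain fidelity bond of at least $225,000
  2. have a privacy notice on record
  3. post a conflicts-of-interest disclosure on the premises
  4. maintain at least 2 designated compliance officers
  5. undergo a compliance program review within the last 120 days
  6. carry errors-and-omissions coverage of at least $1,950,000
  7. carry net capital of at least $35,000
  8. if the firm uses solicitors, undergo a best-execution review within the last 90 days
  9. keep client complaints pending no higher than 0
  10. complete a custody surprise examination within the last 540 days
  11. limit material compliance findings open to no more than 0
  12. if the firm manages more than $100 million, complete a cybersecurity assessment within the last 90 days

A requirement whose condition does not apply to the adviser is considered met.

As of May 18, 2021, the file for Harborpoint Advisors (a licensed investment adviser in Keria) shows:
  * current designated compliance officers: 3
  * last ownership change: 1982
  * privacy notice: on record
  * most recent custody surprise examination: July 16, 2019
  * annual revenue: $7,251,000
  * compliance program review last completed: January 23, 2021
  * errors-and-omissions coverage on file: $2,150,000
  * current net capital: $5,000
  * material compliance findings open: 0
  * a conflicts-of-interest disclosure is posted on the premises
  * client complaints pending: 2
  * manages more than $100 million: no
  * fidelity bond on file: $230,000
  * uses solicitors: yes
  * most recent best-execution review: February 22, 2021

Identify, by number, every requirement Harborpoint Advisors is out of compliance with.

1. fidelity bond $230,000 ≥ $225,000 → met
2. privacy notice present → met
3. conflicts-of-interest disclosure present → met
4. designated compliance officers 3 ≥ 2 → met
5. compliance program review 115 days ago vs limit 120 → met
6. errors-and-omissions coverage $2,150,000 ≥ $1,950,000 → met
7. net capital $5,000 < $35,000 → not met
8. condition 'uses solicitors' holds; best-execution review 85 days ago vs limit 90 → met
9. client complaints pending 2 > 0 → not met
10. custody surprise examination 672 days ago vs limit 540 → not met
11. material compliance findings open 0 ≤ 0 → met
12. condition 'manages more than $100 million' does not hold → requirement n/a → met
Not met: 7, 9, 10

7, 9, 10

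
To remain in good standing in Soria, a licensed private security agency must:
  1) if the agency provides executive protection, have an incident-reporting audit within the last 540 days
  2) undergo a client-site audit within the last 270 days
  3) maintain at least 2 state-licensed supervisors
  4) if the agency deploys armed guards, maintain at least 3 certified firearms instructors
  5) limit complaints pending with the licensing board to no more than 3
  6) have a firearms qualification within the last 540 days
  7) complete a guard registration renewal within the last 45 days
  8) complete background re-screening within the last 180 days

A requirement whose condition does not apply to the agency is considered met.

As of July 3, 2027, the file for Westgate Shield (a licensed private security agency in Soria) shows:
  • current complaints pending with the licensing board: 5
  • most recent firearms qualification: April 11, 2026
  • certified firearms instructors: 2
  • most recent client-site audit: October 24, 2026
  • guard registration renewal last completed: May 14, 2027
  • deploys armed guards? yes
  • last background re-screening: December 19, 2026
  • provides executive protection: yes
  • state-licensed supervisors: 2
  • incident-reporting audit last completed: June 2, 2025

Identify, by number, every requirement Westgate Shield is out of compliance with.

1, 4, 5, 7, 8

1. condition 'provides executive protection' holds; incident-reporting audit 761 days ago vs limit 540 → not met
2. client-site audit 252 days ago vs limit 270 → met
3. state-licensed supervisors 2 ≥ 2 → met
4. condition 'deploys armed guards' holds; certified firearms instructors 2 < 3 → not met
5. complaints pending with the licensing board 5 > 3 → not met
6. firearms qualification 448 days ago vs limit 540 → met
7. guard registration renewal 50 days ago vs limit 45 → not met
8. background re-screening 196 days ago vs limit 180 → not met
Not met: 1, 4, 5, 7, 8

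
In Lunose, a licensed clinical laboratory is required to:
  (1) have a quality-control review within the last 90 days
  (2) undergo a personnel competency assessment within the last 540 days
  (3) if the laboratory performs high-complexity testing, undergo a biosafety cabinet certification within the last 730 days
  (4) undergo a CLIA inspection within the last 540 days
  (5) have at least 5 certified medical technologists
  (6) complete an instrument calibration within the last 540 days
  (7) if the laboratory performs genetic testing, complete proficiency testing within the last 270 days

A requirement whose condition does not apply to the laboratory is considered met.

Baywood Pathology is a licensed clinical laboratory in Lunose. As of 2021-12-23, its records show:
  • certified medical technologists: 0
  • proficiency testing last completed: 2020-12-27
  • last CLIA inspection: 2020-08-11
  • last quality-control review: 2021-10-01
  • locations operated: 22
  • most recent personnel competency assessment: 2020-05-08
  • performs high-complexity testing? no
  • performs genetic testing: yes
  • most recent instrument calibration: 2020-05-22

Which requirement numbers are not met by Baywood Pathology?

1. quality-control review 83 days ago vs limit 90 → met
2. personnel competency assessment 594 days ago vs limit 540 → not met
3. condition 'performs high-complexity testing' does not hold → requirement n/a → met
4. CLIA inspection 499 days ago vs limit 540 → met
5. certified medical technologists 0 < 5 → not met
6. instrument calibration 580 days ago vs limit 540 → not met
7. condition 'performs genetic testing' holds; proficiency testing 361 days ago vs limit 270 → not met
Not met: 2, 5, 6, 7

2, 5, 6, 7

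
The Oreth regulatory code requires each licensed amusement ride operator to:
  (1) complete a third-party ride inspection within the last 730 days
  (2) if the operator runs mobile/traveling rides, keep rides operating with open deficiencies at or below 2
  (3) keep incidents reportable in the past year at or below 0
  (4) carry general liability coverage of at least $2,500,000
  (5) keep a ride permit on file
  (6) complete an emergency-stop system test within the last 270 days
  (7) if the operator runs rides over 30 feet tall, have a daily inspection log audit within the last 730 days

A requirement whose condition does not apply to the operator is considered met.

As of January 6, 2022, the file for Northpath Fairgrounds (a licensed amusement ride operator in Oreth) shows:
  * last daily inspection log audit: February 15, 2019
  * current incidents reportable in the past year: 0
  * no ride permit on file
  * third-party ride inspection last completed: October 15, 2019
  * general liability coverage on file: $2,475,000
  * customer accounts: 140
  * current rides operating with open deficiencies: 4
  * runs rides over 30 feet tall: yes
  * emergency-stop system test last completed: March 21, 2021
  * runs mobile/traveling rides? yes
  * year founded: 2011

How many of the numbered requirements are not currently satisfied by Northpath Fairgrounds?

1. third-party ride inspection 814 days ago vs limit 730 → not met
2. condition 'runs mobile/traveling rides' holds; rides operating with open deficiencies 4 > 2 → not met
3. incidents reportable in the past year 0 ≤ 0 → met
4. general liability coverage $2,475,000 < $2,500,000 → not met
5. ride permit absent → not met
6. emergency-stop system test 291 days ago vs limit 270 → not met
7. condition 'runs rides over 30 feet tall' holds; daily inspection log audit 1056 days ago vs limit 730 → not met
Not met: 6 of 7

6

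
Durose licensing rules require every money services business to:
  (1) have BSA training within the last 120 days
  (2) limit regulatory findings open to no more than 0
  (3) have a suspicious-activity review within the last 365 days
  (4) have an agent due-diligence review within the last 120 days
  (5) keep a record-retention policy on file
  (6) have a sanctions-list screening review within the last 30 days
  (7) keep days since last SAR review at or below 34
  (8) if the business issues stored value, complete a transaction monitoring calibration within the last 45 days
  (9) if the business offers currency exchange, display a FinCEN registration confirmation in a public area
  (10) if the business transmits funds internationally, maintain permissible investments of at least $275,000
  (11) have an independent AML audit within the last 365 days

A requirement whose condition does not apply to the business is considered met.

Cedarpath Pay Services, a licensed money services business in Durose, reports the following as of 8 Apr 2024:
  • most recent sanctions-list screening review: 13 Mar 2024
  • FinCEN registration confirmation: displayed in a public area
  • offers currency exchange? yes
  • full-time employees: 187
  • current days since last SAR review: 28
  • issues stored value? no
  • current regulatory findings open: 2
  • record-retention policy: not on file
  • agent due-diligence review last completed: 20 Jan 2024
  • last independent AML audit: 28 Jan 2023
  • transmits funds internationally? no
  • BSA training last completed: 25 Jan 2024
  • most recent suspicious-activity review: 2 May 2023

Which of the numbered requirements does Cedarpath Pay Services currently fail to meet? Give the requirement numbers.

1. BSA training 74 days ago vs limit 120 → met
2. regulatory findings open 2 > 0 → not met
3. suspicious-activity review 342 days ago vs limit 365 → met
4. agent due-diligence review 79 days ago vs limit 120 → met
5. record-retention policy absent → not met
6. sanctions-list screening review 26 days ago vs limit 30 → met
7. days since last SAR review 28 ≤ 34 → met
8. condition 'issues stored value' does not hold → requirement n/a → met
9. condition 'offers currency exchange' holds; FinCEN registration confirmation present → met
10. condition 'transmits funds internationally' does not hold → requirement n/a → met
11. independent AML audit 436 days ago vs limit 365 → not met
Not met: 2, 5, 11

2, 5, 11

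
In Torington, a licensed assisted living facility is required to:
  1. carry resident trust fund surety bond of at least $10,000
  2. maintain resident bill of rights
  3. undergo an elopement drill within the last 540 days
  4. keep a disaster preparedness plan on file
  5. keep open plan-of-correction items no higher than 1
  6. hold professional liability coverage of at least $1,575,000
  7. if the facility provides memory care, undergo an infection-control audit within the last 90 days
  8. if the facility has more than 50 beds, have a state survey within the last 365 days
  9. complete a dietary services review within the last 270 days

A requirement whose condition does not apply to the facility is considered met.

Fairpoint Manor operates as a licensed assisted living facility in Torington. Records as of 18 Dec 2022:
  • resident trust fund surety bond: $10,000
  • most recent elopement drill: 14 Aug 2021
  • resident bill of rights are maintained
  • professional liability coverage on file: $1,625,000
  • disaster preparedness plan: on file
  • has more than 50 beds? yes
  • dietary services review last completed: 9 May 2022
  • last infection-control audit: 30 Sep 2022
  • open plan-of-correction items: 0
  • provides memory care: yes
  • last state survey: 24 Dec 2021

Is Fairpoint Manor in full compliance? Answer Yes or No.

Yes

1. resident trust fund surety bond $10,000 ≥ $10,000 → met
2. resident bill of rights present → met
3. elopement drill 491 days ago vs limit 540 → met
4. disaster preparedness plan present → met
5. open plan-of-correction items 0 ≤ 1 → met
6. professional liability coverage $1,625,000 ≥ $1,575,000 → met
7. condition 'provides memory care' holds; infection-control audit 79 days ago vs limit 90 → met
8. condition 'has more than 50 beds' holds; state survey 359 days ago vs limit 365 → met
9. dietary services review 223 days ago vs limit 270 → met
All met.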